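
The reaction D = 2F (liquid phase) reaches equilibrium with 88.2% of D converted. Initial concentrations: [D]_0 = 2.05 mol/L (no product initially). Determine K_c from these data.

Let X = conversion of D.
Concentrations: [D] = 2.05 − 2.05X; [F] = 4.1X.
At X = 0.882: [D] = 0.242, [F] = 3.62.
K_c = [F]^2 / ([D]) = 54.1 mol/L.

K_c = 54.1 mol/L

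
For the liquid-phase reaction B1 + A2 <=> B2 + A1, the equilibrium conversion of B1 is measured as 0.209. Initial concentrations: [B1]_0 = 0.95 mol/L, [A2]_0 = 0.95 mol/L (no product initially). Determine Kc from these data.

Kc = 0.0698

Let X = conversion of B1.
Concentrations: [B1] = 0.95 − 0.95X; [A2] = 0.95 − 0.95X; [B2] = 0.95X; [A1] = 0.95X.
At X = 0.209: [B1] = 0.751, [A2] = 0.751, [B2] = 0.199, [A1] = 0.199.
Kc = [B2] [A1] / ([B1] [A2]) = 0.0698.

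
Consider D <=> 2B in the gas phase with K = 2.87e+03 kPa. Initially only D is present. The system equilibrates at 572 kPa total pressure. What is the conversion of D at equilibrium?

X = 0.746

Let X = conversion of D (basis 1 mol D); extent of reaction ξ = X.
Species balance: n_D = 1 − X; n_B = 2X.
n_T = Σnᵢ = 1 + X.
Mole fractions y_i = n_i/n_T; K = p_B^2 / (p_D) with p_i = y_i·P.
This yields a degree-2 equation in X; solving on (0,1), X = 0.746.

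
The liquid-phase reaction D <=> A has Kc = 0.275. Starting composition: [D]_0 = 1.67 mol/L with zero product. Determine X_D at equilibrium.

Let X = conversion of D; extent ξ = 1.67·X mol/L.
Concentrations: [D] = 1.67 − 1.67X; [A] = 1.67X.
Kc = [A] / ([D]).
Setting equal to 0.275 and solving for X on (0,1) gives X = 0.216.

X = 0.216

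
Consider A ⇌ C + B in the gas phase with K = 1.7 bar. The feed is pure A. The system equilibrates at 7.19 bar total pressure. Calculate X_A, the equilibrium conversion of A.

X = 0.437

Basis: 1 mol A initially; let X = conversion of A. Extent ξ = X.
Species balance: n_A = 1 − X; n_C = X; n_B = X.
Summing: n_T = 1 + X.
With p_i = (n_i/n_T)P, K = p_C p_B / (p_A).
This yields a degree-2 equation in X; solving on (0,1), X = 0.437.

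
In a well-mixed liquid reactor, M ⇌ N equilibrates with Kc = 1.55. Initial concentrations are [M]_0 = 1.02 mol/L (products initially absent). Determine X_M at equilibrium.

X = 0.608

Let X = conversion of M; extent ξ = 1.02·X mol/L.
Concentrations: [M] = 1.02 − 1.02X; [N] = 1.02X.
Kc = [N] / ([M]).
This equals 1.55 at X = 0.608 (the root in 0 < X < 1).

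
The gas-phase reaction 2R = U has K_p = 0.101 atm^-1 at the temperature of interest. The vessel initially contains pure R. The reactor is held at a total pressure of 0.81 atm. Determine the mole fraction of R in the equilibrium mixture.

Let X = conversion of R (basis 1 mol R); extent of reaction ξ = 0.5X.
Moles: n_R = 1 − X; n_U = 0.5X.
Summing: n_T = 1 − 0.5X.
Mole fractions y_i = n_i/n_T; K_p = p_U / (p_R^2) with p_i = y_i·P.
This yields a degree-2 equation in X; solving on (0,1), X = 0.132.
Then n_R = 0.868, n_T = 0.934, so y_R = 0.929.

y_R = 0.929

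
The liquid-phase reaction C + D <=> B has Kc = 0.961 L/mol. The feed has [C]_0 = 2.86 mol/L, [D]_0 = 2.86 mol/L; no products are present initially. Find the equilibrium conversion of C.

X = 0.552

Let X = conversion of C; extent ξ = 2.86·X mol/L.
Concentrations: [C] = 2.86 − 2.86X; [D] = 2.86 − 2.86X; [B] = 2.86X.
Kc = [B] / ([C] [D]).
This equals 0.961 at X = 0.552 (the root in 0 < X < 1).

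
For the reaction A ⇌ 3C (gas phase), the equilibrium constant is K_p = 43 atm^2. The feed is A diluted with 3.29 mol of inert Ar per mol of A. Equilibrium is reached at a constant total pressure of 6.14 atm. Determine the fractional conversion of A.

X = 0.726

Take 1 mol A as basis and let X be its fractional conversion, so ξ = X.
Species balance: n_A = 1 − X; n_C = 3X; n_I = 3.29 (inert).
Summing: n_T = 4.29 + 2X.
With p_i = (n_i/n_T)P, K_p = p_C^3 / (p_A).
Equating to 43 atm^2 and solving on 0 < X < 1: X = 0.726.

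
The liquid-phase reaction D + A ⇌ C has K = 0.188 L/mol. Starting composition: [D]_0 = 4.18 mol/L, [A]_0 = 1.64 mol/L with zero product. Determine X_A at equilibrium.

X = 0.399

Let X = conversion of A; extent ξ = 1.64·X mol/L.
Concentrations: [D] = 4.18 − 1.64X; [A] = 1.64 − 1.64X; [C] = 1.64X.
K = [C] / ([D] [A]).
Equating to 0.188 L/mol: the physical root is X = 0.399.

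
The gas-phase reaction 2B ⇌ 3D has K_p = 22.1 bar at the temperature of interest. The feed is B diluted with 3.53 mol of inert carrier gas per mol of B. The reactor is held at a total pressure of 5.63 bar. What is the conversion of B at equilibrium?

Basis: 1 mol B initially; let X = conversion of B. Extent ξ = 0.5X.
Moles: n_B = 1 − X; n_D = 1.5X; n_I = 3.53 (inert).
Summing: n_T = 4.53 + 0.5X.
Mole fractions y_i = n_i/n_T; K_p = p_D^3 / (p_B^2) with p_i = y_i·P.
Substituting and setting equal to 22.1 bar gives a polynomial in X; the root in (0,1) is X = 0.736.

X = 0.736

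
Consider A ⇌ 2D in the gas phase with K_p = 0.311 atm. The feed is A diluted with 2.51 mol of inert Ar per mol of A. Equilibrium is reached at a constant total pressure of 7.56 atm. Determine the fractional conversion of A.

Basis: 1 mol A initially; let X = conversion of A. Extent ξ = X.
Species balance: n_A = 1 − X; n_D = 2X; n_I = 2.51 (inert).
n_T = Σnᵢ = 3.51 + X.
Mole fractions y_i = n_i/n_T; K_p = p_D^2 / (p_A) with p_i = y_i·P.
Equating to 0.311 atm and solving on 0 < X < 1: X = 0.177.

X = 0.177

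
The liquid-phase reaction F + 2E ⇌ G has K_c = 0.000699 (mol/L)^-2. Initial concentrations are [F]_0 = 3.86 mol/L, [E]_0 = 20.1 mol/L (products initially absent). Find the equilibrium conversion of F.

Let X = conversion of F; extent ξ = 3.86·X mol/L.
Concentrations: [F] = 3.86 − 3.86X; [E] = 20.1 − 7.72X; [G] = 3.86X.
K_c = [G] / ([F] [E]^2).
Equating to 0.000699 (mol/L)^-2: the physical root is X = 0.195.

X = 0.195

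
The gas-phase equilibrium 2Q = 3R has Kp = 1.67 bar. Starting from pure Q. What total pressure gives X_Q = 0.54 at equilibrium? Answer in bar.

P = 0.844 bar

Take 1 mol Q as basis and let X be its fractional conversion, so ξ = 0.5X.
Moles: n_Q = 1 − X; n_R = 1.5X.
Summing: n_T = 1 + 0.5X.
Kp = p_R^3 / (p_Q^2) with p_i = (n_i/n_T)·P.
At X = 0.54: the mole-fraction product g(X) = Π y_i^ν_i = 1.978. Since Kp = g(X)·P^{1}, P = (Kp/g)^(1/1) = (1.67/1.978)^(1/1) = 0.844 bar.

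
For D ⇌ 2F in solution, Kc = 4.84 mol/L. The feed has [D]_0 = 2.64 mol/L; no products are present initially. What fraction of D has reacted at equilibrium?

Let X = conversion of D; extent ξ = 2.64·X mol/L.
Concentrations: [D] = 2.64 − 2.64X; [F] = 5.28X.
Kc = [F]^2 / ([D]).
Solving Kc = 4.84 for X ∈ (0,1): X = 0.486.

X = 0.486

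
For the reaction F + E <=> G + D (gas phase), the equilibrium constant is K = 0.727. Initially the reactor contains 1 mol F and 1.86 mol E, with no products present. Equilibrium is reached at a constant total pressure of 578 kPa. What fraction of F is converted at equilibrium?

X = 0.603

Let X = conversion of F (basis 1 mol F); extent of reaction ξ = X.
Species balance: n_F = 1 − X; n_E = 1.86 − X; n_G = X; n_D = X.
Since Δν = 0, n_T = 2.86 throughout.
y_i = n_i/n_T, p_i = y_i·P. K = p_G p_D / (p_F p_E).
Setting this equal to 0.727 and taking the physical root (0 < X < 1) gives X = 0.603.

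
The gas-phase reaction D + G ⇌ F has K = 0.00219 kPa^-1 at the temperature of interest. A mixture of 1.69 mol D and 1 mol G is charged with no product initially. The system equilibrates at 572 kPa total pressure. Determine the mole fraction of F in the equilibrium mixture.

y_F = 0.181

Let X = conversion of G (basis 1 mol G); extent of reaction ξ = X.
Species balance: n_D = 1.69 − X; n_G = 1 − X; n_F = X.
Summing: n_T = 2.69 − X.
With p_i = (n_i/n_T)P, K = p_F / (p_D p_G).
Setting this equal to 0.00219 kPa^-1 and taking the physical root (0 < X < 1) gives X = 0.413.
Then n_F = 0.413, n_T = 2.28, so y_F = 0.181.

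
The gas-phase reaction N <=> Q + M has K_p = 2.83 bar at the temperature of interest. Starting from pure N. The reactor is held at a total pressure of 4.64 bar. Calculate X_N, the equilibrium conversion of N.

Take 1 mol N as basis and let X be its fractional conversion, so ξ = X.
Mole table: n_N = 1 − X; n_Q = X; n_M = X.
n_T = Σnᵢ = 1 + X.
y_i = n_i/n_T, p_i = y_i·P. K_p = p_Q p_M / (p_N).
Setting this equal to 2.83 bar and taking the physical root (0 < X < 1) gives X = 0.616.

X = 0.616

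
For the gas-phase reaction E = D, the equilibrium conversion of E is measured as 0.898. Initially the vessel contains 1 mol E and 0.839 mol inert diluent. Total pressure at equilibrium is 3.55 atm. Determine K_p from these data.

K_p = 8.8

Take 1 mol E as basis and let X be its fractional conversion, so ξ = X.
Mole table: n_E = 1 − X; n_D = X; n_I = 0.839 (inert).
Total moles n_T = 1.84 (Δν = 0, constant).
At X = 0.898: n_E = 0.102, n_D = 0.898, n_T = 1.84.
p_i = (n_i/n_T)·P. K_p = p_D / (p_E) = 8.8.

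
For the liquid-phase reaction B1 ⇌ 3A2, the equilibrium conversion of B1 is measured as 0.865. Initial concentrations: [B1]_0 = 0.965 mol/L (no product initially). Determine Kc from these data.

Kc = 121 (mol/L)^2

Let X = conversion of B1.
Concentrations: [B1] = 0.965 − 0.965X; [A2] = 2.9X.
At X = 0.865: [B1] = 0.13, [A2] = 2.5.
Kc = [A2]^3 / ([B1]) = 121 (mol/L)^2.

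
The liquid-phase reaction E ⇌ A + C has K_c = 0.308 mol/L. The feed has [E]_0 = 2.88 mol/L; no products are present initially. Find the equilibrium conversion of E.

Let X = conversion of E; extent ξ = 2.88·X mol/L.
Concentrations: [E] = 2.88 − 2.88X; [A] = 2.88X; [C] = 2.88X.
K_c = [A] [C] / ([E]).
This equals 0.308 at X = 0.278 (the root in 0 < X < 1).

X = 0.278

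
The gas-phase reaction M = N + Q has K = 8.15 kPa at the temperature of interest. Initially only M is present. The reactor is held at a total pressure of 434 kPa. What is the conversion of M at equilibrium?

Let X = conversion of M (basis 1 mol M); extent of reaction ξ = X.
Species balance: n_M = 1 − X; n_N = X; n_Q = X.
Summing: n_T = 1 + X.
y_i = n_i/n_T, p_i = y_i·P. K = p_N p_Q / (p_M).
Equating to 8.15 kPa and solving on 0 < X < 1: X = 0.136.

X = 0.136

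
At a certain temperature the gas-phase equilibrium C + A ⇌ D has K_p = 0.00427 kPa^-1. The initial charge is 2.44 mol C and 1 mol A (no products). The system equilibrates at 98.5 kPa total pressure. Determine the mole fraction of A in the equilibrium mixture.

Let X = conversion of A (basis 1 mol A); extent of reaction ξ = X.
Species balance: n_C = 2.44 − X; n_A = 1 − X; n_D = X.
Total moles n_T = 3.44 − X.
y_i = n_i/n_T, p_i = y_i·P. K_p = p_D / (p_C p_A).
Equating to 0.00427 kPa^-1 and solving on 0 < X < 1: X = 0.225.
Then n_A = 0.775, n_T = 3.22, so y_A = 0.241.

y_A = 0.241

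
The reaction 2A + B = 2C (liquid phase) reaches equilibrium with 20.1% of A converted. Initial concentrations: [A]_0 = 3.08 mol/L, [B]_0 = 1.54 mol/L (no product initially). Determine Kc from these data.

Let X = conversion of A.
Concentrations: [A] = 3.08 − 3.08X; [B] = 1.54 − 1.54X; [C] = 3.08X.
At X = 0.201: [A] = 2.46, [B] = 1.23, [C] = 0.619.
Kc = [C]^2 / ([A]^2 [B]) = 0.0514 L/mol.

Kc = 0.0514 L/mol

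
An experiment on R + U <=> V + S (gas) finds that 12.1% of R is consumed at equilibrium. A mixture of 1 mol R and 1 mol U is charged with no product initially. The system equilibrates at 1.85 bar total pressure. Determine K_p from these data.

K_p = 0.0189

Take 1 mol R as basis and let X be its fractional conversion, so ξ = X.
Species balance: n_R = 1 − X; n_U = 1 − X; n_V = X; n_S = X.
Since Δν = 0, n_T = 2 throughout.
At X = 0.121: n_R = 0.879, n_U = 0.879, n_V = 0.121, n_S = 0.121, n_T = 2.
p_i = (n_i/n_T)·P. K_p = p_V p_S / (p_R p_U) = 0.0189.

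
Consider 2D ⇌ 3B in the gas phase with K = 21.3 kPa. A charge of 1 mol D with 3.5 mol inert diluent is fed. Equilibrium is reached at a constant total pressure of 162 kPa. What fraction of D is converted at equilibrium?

Take 1 mol D as basis and let X be its fractional conversion, so ξ = 0.5X.
At extent ξ: n_D = 1 − X; n_B = 1.5X; n_I = 3.5 (inert).
Total moles n_T = 4.5 + 0.5X.
Mole fractions y_i = n_i/n_T; K = p_B^3 / (p_D^2) with p_i = y_i·P.
Equating to 21.3 kPa and solving on 0 < X < 1: X = 0.403.

X = 0.403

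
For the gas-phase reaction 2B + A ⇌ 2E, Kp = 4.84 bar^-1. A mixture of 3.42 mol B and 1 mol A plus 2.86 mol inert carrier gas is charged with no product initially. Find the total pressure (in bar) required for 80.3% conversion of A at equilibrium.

P = 5.32 bar

Basis: 1 mol A initially; let X = conversion of A. Extent ξ = X.
Mole table: n_B = 3.42 − 2X; n_A = 1 − X; n_E = 2X; n_I = 2.86 (inert).
n_T = Σnᵢ = 7.28 − X.
Kp = p_E^2 / (p_B^2 p_A) with p_i = (n_i/n_T)·P.
At X = 0.803: the mole-fraction product g(X) = Π y_i^ν_i = 25.77. Since Kp = g(X)·P^{-1}, P = (g/Kp)^(1/1) = (25.77/4.84)^(1/1) = 5.32 bar.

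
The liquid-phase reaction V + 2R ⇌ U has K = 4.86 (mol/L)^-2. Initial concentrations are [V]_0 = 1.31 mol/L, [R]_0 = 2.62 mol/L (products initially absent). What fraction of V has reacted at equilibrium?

X = 0.721

Let X = conversion of V; extent ξ = 1.31·X mol/L.
Concentrations: [V] = 1.31 − 1.31X; [R] = 2.62 − 2.62X; [U] = 1.31X.
K = [U] / ([V] [R]^2).
This equals 4.86 at X = 0.721 (the root in 0 < X < 1).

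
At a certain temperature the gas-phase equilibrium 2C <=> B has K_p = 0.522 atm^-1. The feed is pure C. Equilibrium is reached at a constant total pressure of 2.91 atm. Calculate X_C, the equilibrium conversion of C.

X = 0.624

Take 1 mol C as basis and let X be its fractional conversion, so ξ = 0.5X.
Mole table: n_C = 1 − X; n_B = 0.5X.
Summing: n_T = 1 − 0.5X.
Mole fractions y_i = n_i/n_T; K_p = p_B / (p_C^2) with p_i = y_i·P.
This yields a degree-2 equation in X; solving on (0,1), X = 0.624.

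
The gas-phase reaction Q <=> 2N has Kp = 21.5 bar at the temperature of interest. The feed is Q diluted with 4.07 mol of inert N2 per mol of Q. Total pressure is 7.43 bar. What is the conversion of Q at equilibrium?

X = 0.836

Basis: 1 mol Q initially; let X = conversion of Q. Extent ξ = X.
Species balance: n_Q = 1 − X; n_N = 2X; n_I = 4.07 (inert).
Summing: n_T = 5.07 + X.
y_i = n_i/n_T, p_i = y_i·P. Kp = p_N^2 / (p_Q).
This yields a degree-2 equation in X; solving on (0,1), X = 0.836.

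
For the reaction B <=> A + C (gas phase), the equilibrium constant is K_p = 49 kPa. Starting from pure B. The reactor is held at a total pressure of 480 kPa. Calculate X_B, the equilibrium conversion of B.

Basis: 1 mol B initially; let X = conversion of B. Extent ξ = X.
Mole table: n_B = 1 − X; n_A = X; n_C = X.
Total moles n_T = 1 + X.
Mole fractions y_i = n_i/n_T; K_p = p_A p_C / (p_B) with p_i = y_i·P.
Substituting and setting equal to 49 kPa gives a polynomial in X; the root in (0,1) is X = 0.304.

X = 0.304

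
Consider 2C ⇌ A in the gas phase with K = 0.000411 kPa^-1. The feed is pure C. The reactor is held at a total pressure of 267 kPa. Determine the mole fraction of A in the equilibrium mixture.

y_A = 0.091

Let X = conversion of C (basis 1 mol C); extent of reaction ξ = 0.5X.
Species balance: n_C = 1 − X; n_A = 0.5X.
Total moles n_T = 1 − 0.5X.
Mole fractions y_i = n_i/n_T; K = p_A / (p_C^2) with p_i = y_i·P.
Setting this equal to 0.000411 kPa^-1 and taking the physical root (0 < X < 1) gives X = 0.166.
Then n_A = 0.0832, n_T = 0.917, so y_A = 0.091.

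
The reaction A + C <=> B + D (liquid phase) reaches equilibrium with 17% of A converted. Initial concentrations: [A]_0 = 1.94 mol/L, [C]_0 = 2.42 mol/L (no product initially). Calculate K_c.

K_c = 0.0323

Let X = conversion of A.
Concentrations: [A] = 1.94 − 1.94X; [C] = 2.42 − 1.94X; [B] = 1.94X; [D] = 1.94X.
At X = 0.17: [A] = 1.61, [C] = 2.09, [B] = 0.33, [D] = 0.33.
K_c = [B] [D] / ([A] [C]) = 0.0323.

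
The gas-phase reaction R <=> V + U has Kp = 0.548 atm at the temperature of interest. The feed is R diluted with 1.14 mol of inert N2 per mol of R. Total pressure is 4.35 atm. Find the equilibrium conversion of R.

X = 0.430

Let X = conversion of R (basis 1 mol R); extent of reaction ξ = X.
Species balance: n_R = 1 − X; n_V = X; n_U = X; n_I = 1.14 (inert).
Total moles n_T = 2.14 + X.
Mole fractions y_i = n_i/n_T; Kp = p_V p_U / (p_R) with p_i = y_i·P.
Equating to 0.548 atm and solving on 0 < X < 1: X = 0.430.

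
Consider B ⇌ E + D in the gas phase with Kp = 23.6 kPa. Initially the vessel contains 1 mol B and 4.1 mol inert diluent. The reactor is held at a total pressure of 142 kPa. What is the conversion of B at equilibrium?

Take 1 mol B as basis and let X be its fractional conversion, so ξ = X.
Moles: n_B = 1 − X; n_E = X; n_D = X; n_I = 4.1 (inert).
Summing: n_T = 5.1 + X.
Mole fractions y_i = n_i/n_T; Kp = p_E p_D / (p_B) with p_i = y_i·P.
Setting this equal to 23.6 kPa and taking the physical root (0 < X < 1) gives X = 0.609.

X = 0.609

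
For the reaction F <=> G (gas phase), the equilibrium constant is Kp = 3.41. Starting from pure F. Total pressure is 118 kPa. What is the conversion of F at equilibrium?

X = 0.773

Let X = conversion of F (basis 1 mol F); extent of reaction ξ = X.
Species balance: n_F = 1 − X; n_G = X.
n_T stays at 1 (no change in mole number).
Mole fractions y_i = n_i/n_T; Kp = p_G / (p_F) with p_i = y_i·P.
Setting this equal to 3.41 and taking the physical root (0 < X < 1) gives X = 0.773.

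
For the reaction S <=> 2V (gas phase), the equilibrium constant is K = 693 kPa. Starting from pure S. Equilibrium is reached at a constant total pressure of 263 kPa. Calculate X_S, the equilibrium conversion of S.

X = 0.630

Basis: 1 mol S initially; let X = conversion of S. Extent ξ = X.
Moles: n_S = 1 − X; n_V = 2X.
n_T = Σnᵢ = 1 + X.
Mole fractions y_i = n_i/n_T; K = p_V^2 / (p_S) with p_i = y_i·P.
This yields a degree-2 equation in X; solving on (0,1), X = 0.630.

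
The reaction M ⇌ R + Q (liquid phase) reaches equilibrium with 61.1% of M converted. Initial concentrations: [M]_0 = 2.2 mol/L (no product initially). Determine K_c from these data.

Let X = conversion of M.
Concentrations: [M] = 2.2 − 2.2X; [R] = 2.2X; [Q] = 2.2X.
At X = 0.611: [M] = 0.856, [R] = 1.34, [Q] = 1.34.
K_c = [R] [Q] / ([M]) = 2.11 mol/L.

K_c = 2.11 mol/L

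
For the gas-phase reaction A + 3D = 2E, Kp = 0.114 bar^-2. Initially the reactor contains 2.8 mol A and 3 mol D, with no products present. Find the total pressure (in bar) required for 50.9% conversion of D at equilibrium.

P = 5.33 bar

Take 3 mol D as basis and let X be its fractional conversion, so ξ = X.
Moles: n_A = 2.8 − X; n_D = 3 − 3X; n_E = 2X.
Total moles n_T = 5.8 − 2X.
Kp = p_E^2 / (p_A p_D^3) with p_i = (n_i/n_T)·P.
At X = 0.509: the mole-fraction product g(X) = Π y_i^ν_i = 3.237. Since Kp = g(X)·P^{-2}, P = (g/Kp)^(1/2) = (3.237/0.114)^(1/2) = 5.33 bar.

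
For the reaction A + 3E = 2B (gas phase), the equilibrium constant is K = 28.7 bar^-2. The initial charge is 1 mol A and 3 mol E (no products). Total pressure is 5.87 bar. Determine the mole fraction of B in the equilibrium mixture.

Basis: 1 mol A initially; let X = conversion of A. Extent ξ = X.
At extent ξ: n_A = 1 − X; n_E = 3 − 3X; n_B = 2X.
Total moles n_T = 4 − 2X.
With p_i = (n_i/n_T)P, K = p_B^2 / (p_A p_E^3).
Setting this equal to 28.7 bar^-2 and taking the physical root (0 < X < 1) gives X = 0.845.
Then n_B = 1.69, n_T = 2.31, so y_B = 0.732.

y_B = 0.732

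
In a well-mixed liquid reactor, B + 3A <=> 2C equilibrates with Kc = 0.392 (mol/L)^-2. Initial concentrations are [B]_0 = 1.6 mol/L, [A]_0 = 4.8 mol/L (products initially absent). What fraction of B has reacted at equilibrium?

Let X = conversion of B; extent ξ = 1.6·X mol/L.
Concentrations: [B] = 1.6 − 1.6X; [A] = 4.8 − 4.8X; [C] = 3.2X.
Kc = [C]^2 / ([B] [A]^3).
Setting equal to 0.392 and solving for X on (0,1) gives X = 0.543.

X = 0.543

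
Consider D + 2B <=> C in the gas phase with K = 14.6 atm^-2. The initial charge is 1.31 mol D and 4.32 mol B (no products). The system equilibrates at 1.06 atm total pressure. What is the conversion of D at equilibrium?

X = 0.860

Take 1.31 mol D as basis and let X be its fractional conversion, so ξ = 1.31X.
At extent ξ: n_D = 1.31 − 1.31X; n_B = 4.32 − 2.62X; n_C = 1.31X.
n_T = Σnᵢ = 5.63 − 2.62X.
y_i = n_i/n_T, p_i = y_i·P. K = p_C / (p_D p_B^2).
Equating to 14.6 atm^-2 and solving on 0 < X < 1: X = 0.860.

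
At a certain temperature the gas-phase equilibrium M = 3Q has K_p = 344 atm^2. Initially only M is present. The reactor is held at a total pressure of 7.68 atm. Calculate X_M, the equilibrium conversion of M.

Basis: 1 mol M initially; let X = conversion of M. Extent ξ = X.
Mole table: n_M = 1 − X; n_Q = 3X.
Summing: n_T = 1 + 2X.
With p_i = (n_i/n_T)P, K_p = p_Q^3 / (p_M).
Equating to 344 atm^2 and solving on 0 < X < 1: X = 0.714.

X = 0.714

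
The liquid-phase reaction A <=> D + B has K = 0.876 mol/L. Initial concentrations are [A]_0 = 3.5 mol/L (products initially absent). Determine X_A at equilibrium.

X = 0.391

Let X = conversion of A; extent ξ = 3.5·X mol/L.
Concentrations: [A] = 3.5 − 3.5X; [D] = 3.5X; [B] = 3.5X.
K = [D] [B] / ([A]).
Setting equal to 0.876 and solving for X on (0,1) gives X = 0.391.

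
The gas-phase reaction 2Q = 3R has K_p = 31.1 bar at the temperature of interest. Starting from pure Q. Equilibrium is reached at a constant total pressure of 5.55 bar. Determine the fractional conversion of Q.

X = 0.648

Take 1 mol Q as basis and let X be its fractional conversion, so ξ = 0.5X.
Mole table: n_Q = 1 − X; n_R = 1.5X.
n_T = Σnᵢ = 1 + 0.5X.
Mole fractions y_i = n_i/n_T; K_p = p_R^3 / (p_Q^2) with p_i = y_i·P.
Setting this equal to 31.1 bar and taking the physical root (0 < X < 1) gives X = 0.648.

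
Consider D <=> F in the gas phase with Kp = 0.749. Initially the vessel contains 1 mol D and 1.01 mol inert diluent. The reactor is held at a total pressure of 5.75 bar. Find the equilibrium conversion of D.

X = 0.428

Let X = conversion of D (basis 1 mol D); extent of reaction ξ = X.
Species balance: n_D = 1 − X; n_F = X; n_I = 1.01 (inert).
n_T stays at 2.01 (no change in mole number).
With p_i = (n_i/n_T)P, Kp = p_F / (p_D).
Equating to 0.749 and solving on 0 < X < 1: X = 0.428.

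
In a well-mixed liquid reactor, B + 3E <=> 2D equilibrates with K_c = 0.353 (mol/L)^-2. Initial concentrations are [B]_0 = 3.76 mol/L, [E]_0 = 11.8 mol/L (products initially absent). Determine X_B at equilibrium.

X = 0.689

Let X = conversion of B; extent ξ = 3.76·X mol/L.
Concentrations: [B] = 3.76 − 3.76X; [E] = 11.8 − 11.3X; [D] = 7.52X.
K_c = [D]^2 / ([B] [E]^3).
Setting equal to 0.353 and solving for X on (0,1) gives X = 0.689.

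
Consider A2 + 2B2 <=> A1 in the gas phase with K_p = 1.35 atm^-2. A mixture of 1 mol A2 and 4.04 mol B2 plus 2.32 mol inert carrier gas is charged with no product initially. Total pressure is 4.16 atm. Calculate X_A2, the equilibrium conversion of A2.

Take 1 mol A2 as basis and let X be its fractional conversion, so ξ = X.
Mole table: n_A2 = 1 − X; n_B2 = 4.04 − 2X; n_A1 = X; n_I = 2.32 (inert).
Total moles n_T = 7.36 − 2X.
With p_i = (n_i/n_T)P, K_p = p_A1 / (p_A2 p_B2^2).
Equating to 1.35 atm^-2 and solving on 0 < X < 1: X = 0.806.

X = 0.806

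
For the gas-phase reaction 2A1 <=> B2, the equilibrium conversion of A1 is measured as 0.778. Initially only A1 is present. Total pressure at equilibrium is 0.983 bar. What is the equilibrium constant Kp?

Let X = conversion of A1 (basis 1 mol A1); extent of reaction ξ = 0.5X.
At extent ξ: n_A1 = 1 − X; n_B2 = 0.5X.
Total moles n_T = 1 − 0.5X.
At X = 0.778: n_A1 = 0.222, n_B2 = 0.389, n_T = 0.611.
p_i = (n_i/n_T)·P. Kp = p_B2 / (p_A1^2) = 4.91 bar^-1.

Kp = 4.91 bar^-1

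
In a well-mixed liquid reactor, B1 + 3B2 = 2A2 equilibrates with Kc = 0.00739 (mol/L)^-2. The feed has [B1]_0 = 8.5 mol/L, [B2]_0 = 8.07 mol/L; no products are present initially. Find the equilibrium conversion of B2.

Let X = conversion of B2; extent ξ = 8.07X/3 mol/L.
Concentrations: [B1] = 8.5 − 2.69X; [B2] = 8.07 − 8.07X; [A2] = 5.38X.
Kc = [A2]^2 / ([B1] [B2]^3).
Equating to 0.00739 (mol/L)^-2: the physical root is X = 0.429.

X = 0.429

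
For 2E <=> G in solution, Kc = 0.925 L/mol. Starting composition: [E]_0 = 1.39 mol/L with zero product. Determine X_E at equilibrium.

X = 0.541

Let X = conversion of E; extent ξ = 1.39X/2 mol/L.
Concentrations: [E] = 1.39 − 1.39X; [G] = 0.695X.
Kc = [G] / ([E]^2).
This equals 0.925 at X = 0.541 (the root in 0 < X < 1).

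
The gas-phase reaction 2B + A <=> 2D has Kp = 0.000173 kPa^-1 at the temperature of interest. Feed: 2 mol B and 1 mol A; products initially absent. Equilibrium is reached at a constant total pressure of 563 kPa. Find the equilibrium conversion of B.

Take 2 mol B as basis and let X be its fractional conversion, so ξ = X.
Moles: n_B = 2 − 2X; n_A = 1 − X; n_D = 2X.
Summing: n_T = 3 − X.
Mole fractions y_i = n_i/n_T; Kp = p_D^2 / (p_B^2 p_A) with p_i = y_i·P.
Substituting and setting equal to 0.000173 kPa^-1 gives a polynomial in X; the root in (0,1) is X = 0.146.

X = 0.146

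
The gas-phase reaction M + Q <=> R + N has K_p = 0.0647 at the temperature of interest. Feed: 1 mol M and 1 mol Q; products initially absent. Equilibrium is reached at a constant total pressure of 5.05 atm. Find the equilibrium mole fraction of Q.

Take 1 mol M as basis and let X be its fractional conversion, so ξ = X.
Moles: n_M = 1 − X; n_Q = 1 − X; n_R = X; n_N = X.
Since Δν = 0, n_T = 2 throughout.
Mole fractions y_i = n_i/n_T; K_p = p_R p_N / (p_M p_Q) with p_i = y_i·P.
Setting this equal to 0.0647 and taking the physical root (0 < X < 1) gives X = 0.203.
Then n_Q = 0.797, n_T = 2, so y_Q = 0.399.

y_Q = 0.399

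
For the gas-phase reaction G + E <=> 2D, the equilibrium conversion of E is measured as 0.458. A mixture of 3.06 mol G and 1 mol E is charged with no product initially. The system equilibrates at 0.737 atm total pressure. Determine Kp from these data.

Kp = 0.595

Let X = conversion of E (basis 1 mol E); extent of reaction ξ = X.
At extent ξ: n_G = 3.06 − X; n_E = 1 − X; n_D = 2X.
n_T stays at 4.06 (no change in mole number).
At X = 0.458: n_G = 2.6, n_E = 0.542, n_D = 0.916, n_T = 4.06.
p_i = (n_i/n_T)·P. Kp = p_D^2 / (p_G p_E) = 0.595.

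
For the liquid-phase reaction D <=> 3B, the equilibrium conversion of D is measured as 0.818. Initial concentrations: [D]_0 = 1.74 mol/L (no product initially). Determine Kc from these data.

Let X = conversion of D.
Concentrations: [D] = 1.74 − 1.74X; [B] = 5.22X.
At X = 0.818: [D] = 0.317, [B] = 4.27.
Kc = [B]^3 / ([D]) = 246 (mol/L)^2.

Kc = 246 (mol/L)^2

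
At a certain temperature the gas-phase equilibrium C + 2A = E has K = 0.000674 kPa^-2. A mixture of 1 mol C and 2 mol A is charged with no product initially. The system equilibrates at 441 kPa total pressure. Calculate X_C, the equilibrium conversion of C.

Take 1 mol C as basis and let X be its fractional conversion, so ξ = X.
Mole table: n_C = 1 − X; n_A = 2 − 2X; n_E = X.
Summing: n_T = 3 − 2X.
With p_i = (n_i/n_T)P, K = p_E / (p_C p_A^2).
Setting this equal to 0.000674 kPa^-2 and taking the physical root (0 < X < 1) gives X = 0.861.

X = 0.861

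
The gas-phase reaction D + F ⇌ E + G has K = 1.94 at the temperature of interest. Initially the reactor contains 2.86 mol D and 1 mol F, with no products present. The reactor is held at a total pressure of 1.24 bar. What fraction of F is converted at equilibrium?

X = 0.827

Basis: 1 mol F initially; let X = conversion of F. Extent ξ = X.
Mole table: n_D = 2.86 − X; n_F = 1 − X; n_E = X; n_G = X.
n_T stays at 3.86 (no change in mole number).
y_i = n_i/n_T, p_i = y_i·P. K = p_E p_G / (p_D p_F).
Equating to 1.94 and solving on 0 < X < 1: X = 0.827.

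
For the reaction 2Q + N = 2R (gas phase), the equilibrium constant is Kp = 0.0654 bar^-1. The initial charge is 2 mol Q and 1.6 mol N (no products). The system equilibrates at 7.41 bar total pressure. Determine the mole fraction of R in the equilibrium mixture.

y_R = 0.184

Basis: 2 mol Q initially; let X = conversion of Q. Extent ξ = X.
Moles: n_Q = 2 − 2X; n_N = 1.6 − X; n_R = 2X.
Total moles n_T = 3.6 − X.
With p_i = (n_i/n_T)P, Kp = p_R^2 / (p_Q^2 p_N).
Substituting and setting equal to 0.0654 bar^-1 gives a polynomial in X; the root in (0,1) is X = 0.304.
Then n_R = 0.608, n_T = 3.3, so y_R = 0.184.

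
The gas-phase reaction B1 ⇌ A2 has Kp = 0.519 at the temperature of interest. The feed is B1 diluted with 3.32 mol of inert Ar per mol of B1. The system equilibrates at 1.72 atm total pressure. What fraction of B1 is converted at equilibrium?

Let X = conversion of B1 (basis 1 mol B1); extent of reaction ξ = X.
Moles: n_B1 = 1 − X; n_A2 = X; n_I = 3.32 (inert).
Since Δν = 0, n_T = 4.32 throughout.
Mole fractions y_i = n_i/n_T; Kp = p_A2 / (p_B1) with p_i = y_i·P.
This yields a degree-1 equation in X; solving on (0,1), X = 0.342.

X = 0.342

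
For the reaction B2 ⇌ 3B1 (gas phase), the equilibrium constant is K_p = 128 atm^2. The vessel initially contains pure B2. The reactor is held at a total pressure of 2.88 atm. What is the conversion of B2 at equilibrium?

Take 1 mol B2 as basis and let X be its fractional conversion, so ξ = X.
Moles: n_B2 = 1 − X; n_B1 = 3X.
n_T = Σnᵢ = 1 + 2X.
Mole fractions y_i = n_i/n_T; K_p = p_B1^3 / (p_B2) with p_i = y_i·P.
Substituting and setting equal to 128 atm^2 gives a polynomial in X; the root in (0,1) is X = 0.852.

X = 0.852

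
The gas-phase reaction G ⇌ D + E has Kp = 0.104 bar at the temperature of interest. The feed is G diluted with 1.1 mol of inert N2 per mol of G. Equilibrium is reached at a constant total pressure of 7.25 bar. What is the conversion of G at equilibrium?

X = 0.165

Basis: 1 mol G initially; let X = conversion of G. Extent ξ = X.
Mole table: n_G = 1 − X; n_D = X; n_E = X; n_I = 1.1 (inert).
Summing: n_T = 2.1 + X.
With p_i = (n_i/n_T)P, Kp = p_D p_E / (p_G).
Substituting and setting equal to 0.104 bar gives a polynomial in X; the root in (0,1) is X = 0.165.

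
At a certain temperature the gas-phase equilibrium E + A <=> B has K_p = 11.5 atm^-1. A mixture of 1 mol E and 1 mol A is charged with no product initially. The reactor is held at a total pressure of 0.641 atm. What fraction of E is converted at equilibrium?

Let X = conversion of E (basis 1 mol E); extent of reaction ξ = X.
Species balance: n_E = 1 − X; n_A = 1 − X; n_B = X.
Summing: n_T = 2 − X.
With p_i = (n_i/n_T)P, K_p = p_B / (p_E p_A).
Substituting and setting equal to 11.5 atm^-1 gives a polynomial in X; the root in (0,1) is X = 0.654.

X = 0.654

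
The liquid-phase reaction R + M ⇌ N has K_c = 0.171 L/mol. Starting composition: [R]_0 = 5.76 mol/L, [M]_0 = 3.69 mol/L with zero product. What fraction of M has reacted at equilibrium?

Let X = conversion of M; extent ξ = 3.69·X mol/L.
Concentrations: [R] = 5.76 − 3.69X; [M] = 3.69 − 3.69X; [N] = 3.69X.
K_c = [N] / ([R] [M]).
Equating to 0.171 L/mol: the physical root is X = 0.419.

X = 0.419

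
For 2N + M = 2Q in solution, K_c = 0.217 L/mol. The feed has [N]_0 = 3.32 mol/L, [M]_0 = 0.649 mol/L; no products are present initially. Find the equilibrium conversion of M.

Let X = conversion of M; extent ξ = 0.649·X mol/L.
Concentrations: [N] = 3.32 − 1.3X; [M] = 0.649 − 0.649X; [Q] = 1.3X.
K_c = [Q]^2 / ([N]^2 [M]).
Equating to 0.217 L/mol: the physical root is X = 0.525.

X = 0.525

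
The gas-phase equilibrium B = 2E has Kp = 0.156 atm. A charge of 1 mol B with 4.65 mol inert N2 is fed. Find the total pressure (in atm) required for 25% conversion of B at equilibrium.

Let X = conversion of B (basis 1 mol B); extent of reaction ξ = X.
At extent ξ: n_B = 1 − X; n_E = 2X; n_I = 4.65 (inert).
Total moles n_T = 5.65 + X.
Kp = p_E^2 / (p_B) with p_i = (n_i/n_T)·P.
At X = 0.25: the mole-fraction product g(X) = Π y_i^ν_i = 0.0565. Since Kp = g(X)·P^{1}, P = (Kp/g)^(1/1) = (0.156/0.0565)^(1/1) = 2.76 atm.

P = 2.76 atm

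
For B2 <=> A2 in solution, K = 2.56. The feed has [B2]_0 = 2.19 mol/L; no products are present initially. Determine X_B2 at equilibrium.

Let X = conversion of B2; extent ξ = 2.19·X mol/L.
Concentrations: [B2] = 2.19 − 2.19X; [A2] = 2.19X.
K = [A2] / ([B2]).
Equating to 2.56: the physical root is X = 0.719.

X = 0.719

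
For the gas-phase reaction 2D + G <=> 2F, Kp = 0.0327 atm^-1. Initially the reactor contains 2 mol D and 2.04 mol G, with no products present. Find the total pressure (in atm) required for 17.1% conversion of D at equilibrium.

Basis: 2 mol D initially; let X = conversion of D. Extent ξ = X.
Species balance: n_D = 2 − 2X; n_G = 2.04 − X; n_F = 2X.
Summing: n_T = 4.04 − X.
Kp = p_F^2 / (p_D^2 p_G) with p_i = (n_i/n_T)·P.
At X = 0.171: the mole-fraction product g(X) = Π y_i^ν_i = 0.08808. Since Kp = g(X)·P^{-1}, P = (g/Kp)^(1/1) = (0.08808/0.0327)^(1/1) = 2.69 atm.

P = 2.69 atm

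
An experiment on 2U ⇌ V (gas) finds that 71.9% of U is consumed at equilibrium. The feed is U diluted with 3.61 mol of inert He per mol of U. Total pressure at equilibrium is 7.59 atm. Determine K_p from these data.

Let X = conversion of U (basis 1 mol U); extent of reaction ξ = 0.5X.
Moles: n_U = 1 − X; n_V = 0.5X; n_I = 3.61 (inert).
Summing: n_T = 4.61 − 0.5X.
At X = 0.719: n_U = 0.281, n_V = 0.359, n_T = 4.25.
p_i = (n_i/n_T)·P. K_p = p_V / (p_U^2) = 2.55 atm^-1.

K_p = 2.55 atm^-1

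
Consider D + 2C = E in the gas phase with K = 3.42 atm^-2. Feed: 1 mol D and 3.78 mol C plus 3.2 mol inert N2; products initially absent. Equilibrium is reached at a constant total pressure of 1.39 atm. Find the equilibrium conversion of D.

X = 0.510

Take 1 mol D as basis and let X be its fractional conversion, so ξ = X.
At extent ξ: n_D = 1 − X; n_C = 3.78 − 2X; n_E = X; n_I = 3.2 (inert).
Total moles n_T = 7.98 − 2X.
With p_i = (n_i/n_T)P, K = p_E / (p_D p_C^2).
This yields a degree-3 equation in X; solving on (0,1), X = 0.510.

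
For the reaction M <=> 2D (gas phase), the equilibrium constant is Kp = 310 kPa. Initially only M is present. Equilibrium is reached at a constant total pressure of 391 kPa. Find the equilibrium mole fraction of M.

y_M = 0.422

Take 1 mol M as basis and let X be its fractional conversion, so ξ = X.
At extent ξ: n_M = 1 − X; n_D = 2X.
Summing: n_T = 1 + X.
Mole fractions y_i = n_i/n_T; Kp = p_D^2 / (p_M) with p_i = y_i·P.
Substituting and setting equal to 310 kPa gives a polynomial in X; the root in (0,1) is X = 0.407.
Then n_M = 0.593, n_T = 1.41, so y_M = 0.422.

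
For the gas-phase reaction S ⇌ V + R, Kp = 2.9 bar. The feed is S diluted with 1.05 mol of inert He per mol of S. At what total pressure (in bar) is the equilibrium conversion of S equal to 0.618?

P = 7.74 bar

Basis: 1 mol S initially; let X = conversion of S. Extent ξ = X.
Moles: n_S = 1 − X; n_V = X; n_R = X; n_I = 1.05 (inert).
n_T = Σnᵢ = 2.05 + X.
Kp = p_V p_R / (p_S) with p_i = (n_i/n_T)·P.
At X = 0.618: the mole-fraction product g(X) = Π y_i^ν_i = 0.3747. Since Kp = g(X)·P^{1}, P = (Kp/g)^(1/1) = (2.9/0.3747)^(1/1) = 7.74 bar.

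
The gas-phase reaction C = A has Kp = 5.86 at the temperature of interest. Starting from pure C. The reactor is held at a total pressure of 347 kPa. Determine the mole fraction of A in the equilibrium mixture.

Take 1 mol C as basis and let X be its fractional conversion, so ξ = X.
Species balance: n_C = 1 − X; n_A = X.
Since Δν = 0, n_T = 1 throughout.
y_i = n_i/n_T, p_i = y_i·P. Kp = p_A / (p_C).
Substituting and setting equal to 5.86 gives a polynomial in X; the root in (0,1) is X = 0.854.
Then n_A = 0.854, n_T = 1, so y_A = 0.854.

y_A = 0.854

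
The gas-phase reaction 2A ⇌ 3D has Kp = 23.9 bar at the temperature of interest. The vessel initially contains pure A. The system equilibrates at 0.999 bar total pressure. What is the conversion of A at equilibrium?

X = 0.780

Basis: 1 mol A initially; let X = conversion of A. Extent ξ = 0.5X.
Mole table: n_A = 1 − X; n_D = 1.5X.
Total moles n_T = 1 + 0.5X.
y_i = n_i/n_T, p_i = y_i·P. Kp = p_D^3 / (p_A^2).
Substituting and setting equal to 23.9 bar gives a polynomial in X; the root in (0,1) is X = 0.780.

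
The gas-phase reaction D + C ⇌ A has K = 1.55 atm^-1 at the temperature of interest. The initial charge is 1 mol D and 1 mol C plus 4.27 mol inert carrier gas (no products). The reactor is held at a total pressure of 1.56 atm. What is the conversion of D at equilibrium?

X = 0.235

Let X = conversion of D (basis 1 mol D); extent of reaction ξ = X.
Mole table: n_D = 1 − X; n_C = 1 − X; n_A = X; n_I = 4.27 (inert).
n_T = Σnᵢ = 6.27 − X.
With p_i = (n_i/n_T)P, K = p_A / (p_D p_C).
Setting this equal to 1.55 atm^-1 and taking the physical root (0 < X < 1) gives X = 0.235.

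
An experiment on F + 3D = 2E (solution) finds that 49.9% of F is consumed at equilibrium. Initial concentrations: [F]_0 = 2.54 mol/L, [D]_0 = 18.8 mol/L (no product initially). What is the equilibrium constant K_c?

Let X = conversion of F.
Concentrations: [F] = 2.54 − 2.54X; [D] = 18.8 − 7.62X; [E] = 5.08X.
At X = 0.499: [F] = 1.27, [D] = 15, [E] = 2.53.
K_c = [E]^2 / ([F] [D]^3) = 0.0015 (mol/L)^-2.

K_c = 0.0015 (mol/L)^-2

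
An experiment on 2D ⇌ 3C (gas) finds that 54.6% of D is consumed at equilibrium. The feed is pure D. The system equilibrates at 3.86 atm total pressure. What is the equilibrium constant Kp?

Kp = 8.08 atm

Basis: 1 mol D initially; let X = conversion of D. Extent ξ = 0.5X.
Moles: n_D = 1 − X; n_C = 1.5X.
Summing: n_T = 1 + 0.5X.
At X = 0.546: n_D = 0.454, n_C = 0.819, n_T = 1.27.
p_i = (n_i/n_T)·P. Kp = p_C^3 / (p_D^2) = 8.08 atm.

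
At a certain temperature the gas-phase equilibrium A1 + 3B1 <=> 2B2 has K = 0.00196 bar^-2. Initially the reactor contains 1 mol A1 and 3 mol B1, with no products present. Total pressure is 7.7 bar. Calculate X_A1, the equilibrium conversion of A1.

Basis: 1 mol A1 initially; let X = conversion of A1. Extent ξ = X.
Species balance: n_A1 = 1 − X; n_B1 = 3 − 3X; n_B2 = 2X.
Total moles n_T = 4 − 2X.
With p_i = (n_i/n_T)P, K = p_B2^2 / (p_A1 p_B1^3).
Equating to 0.00196 bar^-2 and solving on 0 < X < 1: X = 0.167.

X = 0.167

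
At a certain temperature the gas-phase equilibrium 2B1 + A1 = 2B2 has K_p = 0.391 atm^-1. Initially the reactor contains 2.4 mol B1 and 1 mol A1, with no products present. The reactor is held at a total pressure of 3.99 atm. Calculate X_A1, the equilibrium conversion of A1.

Basis: 1 mol A1 initially; let X = conversion of A1. Extent ξ = X.
At extent ξ: n_B1 = 2.4 − 2X; n_A1 = 1 − X; n_B2 = 2X.
n_T = Σnᵢ = 3.4 − X.
y_i = n_i/n_T, p_i = y_i·P. K_p = p_B2^2 / (p_B1^2 p_A1).
This yields a degree-3 equation in X; solving on (0,1), X = 0.425.

X = 0.425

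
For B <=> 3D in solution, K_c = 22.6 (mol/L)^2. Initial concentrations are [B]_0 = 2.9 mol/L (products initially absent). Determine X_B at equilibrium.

X = 0.392

Let X = conversion of B; extent ξ = 2.9·X mol/L.
Concentrations: [B] = 2.9 − 2.9X; [D] = 8.7X.
K_c = [D]^3 / ([B]).
Solving K_c = 22.6 for X ∈ (0,1): X = 0.392.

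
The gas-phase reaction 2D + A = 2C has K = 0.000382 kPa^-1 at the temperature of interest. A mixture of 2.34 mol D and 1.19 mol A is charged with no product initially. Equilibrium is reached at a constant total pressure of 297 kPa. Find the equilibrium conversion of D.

Let X = conversion of D (basis 2.34 mol D); extent of reaction ξ = 1.17X.
Mole table: n_D = 2.34 − 2.34X; n_A = 1.19 − 1.17X; n_C = 2.34X.
Total moles n_T = 3.53 − 1.17X.
With p_i = (n_i/n_T)P, K = p_C^2 / (p_D^2 p_A).
Setting this equal to 0.000382 kPa^-1 and taking the physical root (0 < X < 1) gives X = 0.156.

X = 0.156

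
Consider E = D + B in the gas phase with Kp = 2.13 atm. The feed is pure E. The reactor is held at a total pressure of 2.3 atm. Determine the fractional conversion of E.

X = 0.693

Take 1 mol E as basis and let X be its fractional conversion, so ξ = X.
Species balance: n_E = 1 − X; n_D = X; n_B = X.
Total moles n_T = 1 + X.
y_i = n_i/n_T, p_i = y_i·P. Kp = p_D p_B / (p_E).
Setting this equal to 2.13 atm and taking the physical root (0 < X < 1) gives X = 0.693.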